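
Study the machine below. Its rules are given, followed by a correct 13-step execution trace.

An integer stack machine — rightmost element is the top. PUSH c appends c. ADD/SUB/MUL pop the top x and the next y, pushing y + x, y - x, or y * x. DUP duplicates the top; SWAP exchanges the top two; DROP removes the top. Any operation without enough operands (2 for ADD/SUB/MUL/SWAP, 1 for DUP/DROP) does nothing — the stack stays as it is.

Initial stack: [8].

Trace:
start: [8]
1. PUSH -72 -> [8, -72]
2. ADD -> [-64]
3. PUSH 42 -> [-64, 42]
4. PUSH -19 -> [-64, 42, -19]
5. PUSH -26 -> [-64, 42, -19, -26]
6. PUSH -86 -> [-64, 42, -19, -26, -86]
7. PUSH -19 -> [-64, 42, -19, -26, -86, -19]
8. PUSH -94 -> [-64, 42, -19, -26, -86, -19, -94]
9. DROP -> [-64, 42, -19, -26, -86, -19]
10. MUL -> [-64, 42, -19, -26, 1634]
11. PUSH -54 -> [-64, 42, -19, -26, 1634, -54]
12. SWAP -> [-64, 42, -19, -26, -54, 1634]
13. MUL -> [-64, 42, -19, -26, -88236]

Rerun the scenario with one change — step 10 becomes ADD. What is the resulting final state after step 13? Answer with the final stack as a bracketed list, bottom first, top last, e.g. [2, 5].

[-64, 42, -19, -26, 5670]

(re-executing from step 10 with the substitution; state before step 10: [-64, 42, -19, -26, -86, -19])
10. ADD -> [-64, 42, -19, -26, -105]
11. PUSH -54 -> [-64, 42, -19, -26, -105, -54]
12. SWAP -> [-64, 42, -19, -26, -54, -105]
13. MUL -> [-64, 42, -19, -26, 5670]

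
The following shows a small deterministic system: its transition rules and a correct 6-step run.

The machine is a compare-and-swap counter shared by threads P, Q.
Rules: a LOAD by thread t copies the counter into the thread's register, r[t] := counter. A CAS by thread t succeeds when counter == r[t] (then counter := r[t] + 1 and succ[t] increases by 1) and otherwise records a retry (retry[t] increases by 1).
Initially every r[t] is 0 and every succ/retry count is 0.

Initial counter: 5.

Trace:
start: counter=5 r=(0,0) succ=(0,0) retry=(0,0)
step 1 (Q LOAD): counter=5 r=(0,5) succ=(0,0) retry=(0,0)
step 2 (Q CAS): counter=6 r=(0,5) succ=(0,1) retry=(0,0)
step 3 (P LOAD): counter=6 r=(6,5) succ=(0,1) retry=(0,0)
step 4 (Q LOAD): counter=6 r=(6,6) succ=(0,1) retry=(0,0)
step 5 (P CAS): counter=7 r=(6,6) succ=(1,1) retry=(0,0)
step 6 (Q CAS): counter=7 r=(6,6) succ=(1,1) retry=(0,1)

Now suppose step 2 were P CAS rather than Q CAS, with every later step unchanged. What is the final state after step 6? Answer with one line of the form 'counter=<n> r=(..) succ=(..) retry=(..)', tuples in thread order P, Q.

counter=6 r=(5,5) succ=(1,0) retry=(1,1)

(re-executing from step 2 with the substitution; state before step 2: counter=5 r=(0,5) succ=(0,0) retry=(0,0))
step 2 (P CAS): counter=5 r=(0,5) succ=(0,0) retry=(1,0)
step 3 (P LOAD): counter=5 r=(5,5) succ=(0,0) retry=(1,0)
step 4 (Q LOAD): counter=5 r=(5,5) succ=(0,0) retry=(1,0)
step 5 (P CAS): counter=6 r=(5,5) succ=(1,0) retry=(1,0)
step 6 (Q CAS): counter=6 r=(5,5) succ=(1,0) retry=(1,1)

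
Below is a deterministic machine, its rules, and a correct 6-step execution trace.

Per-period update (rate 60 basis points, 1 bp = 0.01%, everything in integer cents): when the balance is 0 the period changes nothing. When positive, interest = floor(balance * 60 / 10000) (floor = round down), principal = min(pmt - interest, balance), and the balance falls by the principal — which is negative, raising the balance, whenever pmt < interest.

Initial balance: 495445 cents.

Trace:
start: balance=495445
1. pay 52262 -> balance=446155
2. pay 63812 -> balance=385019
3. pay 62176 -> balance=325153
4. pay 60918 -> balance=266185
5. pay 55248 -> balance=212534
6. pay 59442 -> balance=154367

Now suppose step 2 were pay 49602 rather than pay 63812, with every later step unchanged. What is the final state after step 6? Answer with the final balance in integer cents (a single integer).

(re-executing from step 2 with the substitution; state before step 2: balance=446155)
2. pay 49602 -> balance=399229
3. pay 62176 -> balance=339448
4. pay 60918 -> balance=280566
5. pay 55248 -> balance=227001
6. pay 59442 -> balance=168921

168921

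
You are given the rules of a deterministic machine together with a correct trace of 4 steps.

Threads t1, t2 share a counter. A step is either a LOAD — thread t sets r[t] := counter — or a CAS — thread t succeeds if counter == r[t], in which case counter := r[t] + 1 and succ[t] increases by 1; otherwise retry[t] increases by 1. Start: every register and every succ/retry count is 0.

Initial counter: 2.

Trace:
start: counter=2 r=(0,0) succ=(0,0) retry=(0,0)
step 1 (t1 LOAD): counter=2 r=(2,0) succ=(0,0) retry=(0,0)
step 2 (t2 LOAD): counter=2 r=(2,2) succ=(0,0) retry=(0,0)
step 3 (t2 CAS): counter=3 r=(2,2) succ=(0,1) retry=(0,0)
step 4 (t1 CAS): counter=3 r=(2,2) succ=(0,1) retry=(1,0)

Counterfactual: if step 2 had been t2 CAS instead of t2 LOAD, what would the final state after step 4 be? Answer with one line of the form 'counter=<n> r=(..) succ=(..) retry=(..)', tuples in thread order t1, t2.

(re-executing from step 2 with the substitution; state before step 2: counter=2 r=(2,0) succ=(0,0) retry=(0,0))
step 2 (t2 CAS): counter=2 r=(2,0) succ=(0,0) retry=(0,1)
step 3 (t2 CAS): counter=2 r=(2,0) succ=(0,0) retry=(0,2)
step 4 (t1 CAS): counter=3 r=(2,0) succ=(1,0) retry=(0,2)

counter=3 r=(2,0) succ=(1,0) retry=(0,2)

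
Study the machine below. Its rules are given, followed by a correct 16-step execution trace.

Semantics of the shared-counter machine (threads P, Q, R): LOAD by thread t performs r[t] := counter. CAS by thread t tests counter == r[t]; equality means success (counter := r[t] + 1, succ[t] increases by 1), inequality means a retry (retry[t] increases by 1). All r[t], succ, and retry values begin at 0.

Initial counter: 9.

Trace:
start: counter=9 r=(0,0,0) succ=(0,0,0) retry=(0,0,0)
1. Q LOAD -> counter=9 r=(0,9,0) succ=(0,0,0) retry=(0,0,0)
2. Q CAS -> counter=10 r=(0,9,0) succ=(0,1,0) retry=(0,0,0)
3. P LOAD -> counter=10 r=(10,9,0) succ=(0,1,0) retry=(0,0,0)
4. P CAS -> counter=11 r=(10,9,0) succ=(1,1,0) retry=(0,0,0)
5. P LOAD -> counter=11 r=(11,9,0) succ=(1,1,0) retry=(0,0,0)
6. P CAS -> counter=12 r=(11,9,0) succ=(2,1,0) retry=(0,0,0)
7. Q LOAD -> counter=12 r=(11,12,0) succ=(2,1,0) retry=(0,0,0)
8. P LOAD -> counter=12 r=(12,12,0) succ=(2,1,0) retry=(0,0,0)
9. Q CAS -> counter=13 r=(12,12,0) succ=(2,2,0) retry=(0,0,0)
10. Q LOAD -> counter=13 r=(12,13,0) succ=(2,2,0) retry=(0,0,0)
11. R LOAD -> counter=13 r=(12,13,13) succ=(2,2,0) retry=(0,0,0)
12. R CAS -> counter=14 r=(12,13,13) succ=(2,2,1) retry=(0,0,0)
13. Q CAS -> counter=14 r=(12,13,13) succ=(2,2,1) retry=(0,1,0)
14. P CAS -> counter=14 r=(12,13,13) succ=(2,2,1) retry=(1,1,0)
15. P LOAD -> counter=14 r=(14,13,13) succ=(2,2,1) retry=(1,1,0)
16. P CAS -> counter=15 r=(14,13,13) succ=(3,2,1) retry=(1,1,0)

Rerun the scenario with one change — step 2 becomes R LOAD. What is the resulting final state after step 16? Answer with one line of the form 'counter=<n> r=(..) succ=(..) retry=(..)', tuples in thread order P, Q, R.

(re-executing from step 2 with the substitution; state before step 2: counter=9 r=(0,9,0) succ=(0,0,0) retry=(0,0,0))
2. R LOAD -> counter=9 r=(0,9,9) succ=(0,0,0) retry=(0,0,0)
3. P LOAD -> counter=9 r=(9,9,9) succ=(0,0,0) retry=(0,0,0)
4. P CAS -> counter=10 r=(9,9,9) succ=(1,0,0) retry=(0,0,0)
5. P LOAD -> counter=10 r=(10,9,9) succ=(1,0,0) retry=(0,0,0)
6. P CAS -> counter=11 r=(10,9,9) succ=(2,0,0) retry=(0,0,0)
7. Q LOAD -> counter=11 r=(10,11,9) succ=(2,0,0) retry=(0,0,0)
8. P LOAD -> counter=11 r=(11,11,9) succ=(2,0,0) retry=(0,0,0)
9. Q CAS -> counter=12 r=(11,11,9) succ=(2,1,0) retry=(0,0,0)
10. Q LOAD -> counter=12 r=(11,12,9) succ=(2,1,0) retry=(0,0,0)
11. R LOAD -> counter=12 r=(11,12,12) succ=(2,1,0) retry=(0,0,0)
12. R CAS -> counter=13 r=(11,12,12) succ=(2,1,1) retry=(0,0,0)
13. Q CAS -> counter=13 r=(11,12,12) succ=(2,1,1) retry=(0,1,0)
14. P CAS -> counter=13 r=(11,12,12) succ=(2,1,1) retry=(1,1,0)
15. P LOAD -> counter=13 r=(13,12,12) succ=(2,1,1) retry=(1,1,0)
16. P CAS -> counter=14 r=(13,12,12) succ=(3,1,1) retry=(1,1,0)

counter=14 r=(13,12,12) succ=(3,1,1) retry=(1,1,0)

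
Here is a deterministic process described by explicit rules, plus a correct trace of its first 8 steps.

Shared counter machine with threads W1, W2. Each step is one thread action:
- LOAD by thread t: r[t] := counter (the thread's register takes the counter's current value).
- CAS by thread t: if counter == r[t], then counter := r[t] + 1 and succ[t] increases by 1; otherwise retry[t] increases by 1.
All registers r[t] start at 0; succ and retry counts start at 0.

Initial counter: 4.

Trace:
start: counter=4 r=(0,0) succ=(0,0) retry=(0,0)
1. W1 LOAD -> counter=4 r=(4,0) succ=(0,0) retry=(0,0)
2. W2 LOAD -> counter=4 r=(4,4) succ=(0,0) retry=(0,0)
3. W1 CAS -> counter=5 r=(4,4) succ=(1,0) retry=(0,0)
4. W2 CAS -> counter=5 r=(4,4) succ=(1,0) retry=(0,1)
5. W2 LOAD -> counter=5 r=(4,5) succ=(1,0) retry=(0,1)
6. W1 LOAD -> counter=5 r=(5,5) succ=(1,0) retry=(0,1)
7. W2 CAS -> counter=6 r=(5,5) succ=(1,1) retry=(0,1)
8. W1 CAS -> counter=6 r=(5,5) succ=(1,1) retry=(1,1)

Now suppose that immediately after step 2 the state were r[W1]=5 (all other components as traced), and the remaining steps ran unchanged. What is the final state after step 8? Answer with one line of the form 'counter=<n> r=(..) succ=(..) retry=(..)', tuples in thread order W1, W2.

counter=6 r=(5,5) succ=(0,2) retry=(2,0)

state after step 2 := counter=4 r=(5,4) succ=(0,0) retry=(0,0)
3. W1 CAS -> counter=4 r=(5,4) succ=(0,0) retry=(1,0)
4. W2 CAS -> counter=5 r=(5,4) succ=(0,1) retry=(1,0)
5. W2 LOAD -> counter=5 r=(5,5) succ=(0,1) retry=(1,0)
6. W1 LOAD -> counter=5 r=(5,5) succ=(0,1) retry=(1,0)
7. W2 CAS -> counter=6 r=(5,5) succ=(0,2) retry=(1,0)
8. W1 CAS -> counter=6 r=(5,5) succ=(0,2) retry=(2,0)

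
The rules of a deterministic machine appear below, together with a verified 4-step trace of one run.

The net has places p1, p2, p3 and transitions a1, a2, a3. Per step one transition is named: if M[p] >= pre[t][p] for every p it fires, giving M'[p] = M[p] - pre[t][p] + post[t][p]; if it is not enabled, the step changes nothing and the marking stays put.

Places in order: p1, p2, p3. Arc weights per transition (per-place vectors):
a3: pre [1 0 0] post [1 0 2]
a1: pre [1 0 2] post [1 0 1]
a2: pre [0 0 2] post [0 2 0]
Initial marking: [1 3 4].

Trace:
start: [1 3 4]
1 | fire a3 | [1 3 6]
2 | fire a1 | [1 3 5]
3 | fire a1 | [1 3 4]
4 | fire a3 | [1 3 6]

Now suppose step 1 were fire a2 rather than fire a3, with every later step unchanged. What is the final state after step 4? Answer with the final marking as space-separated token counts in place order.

(re-executing from step 1 with the substitution; state before step 1: [1 3 4])
1 | fire a2 | [1 5 2]
2 | fire a1 | [1 5 1]
3 | fire a1 | [1 5 1]
4 | fire a3 | [1 5 3]

1 5 3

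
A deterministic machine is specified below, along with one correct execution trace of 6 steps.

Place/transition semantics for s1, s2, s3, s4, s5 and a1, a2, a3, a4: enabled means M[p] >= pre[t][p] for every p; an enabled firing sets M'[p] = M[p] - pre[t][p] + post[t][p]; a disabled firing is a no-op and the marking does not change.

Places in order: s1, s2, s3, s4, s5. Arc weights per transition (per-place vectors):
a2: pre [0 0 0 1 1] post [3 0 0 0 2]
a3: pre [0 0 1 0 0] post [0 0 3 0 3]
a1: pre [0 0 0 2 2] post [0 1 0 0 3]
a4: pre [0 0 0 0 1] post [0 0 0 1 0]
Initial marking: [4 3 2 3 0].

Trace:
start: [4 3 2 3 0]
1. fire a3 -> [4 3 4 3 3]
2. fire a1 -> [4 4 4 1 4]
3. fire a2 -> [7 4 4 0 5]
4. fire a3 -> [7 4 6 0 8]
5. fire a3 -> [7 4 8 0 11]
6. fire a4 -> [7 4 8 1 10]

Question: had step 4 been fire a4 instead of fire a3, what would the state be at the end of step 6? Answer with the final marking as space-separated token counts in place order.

7 4 6 2 6

(re-executing from step 4 with the substitution; state before step 4: [7 4 4 0 5])
4. fire a4 -> [7 4 4 1 4]
5. fire a3 -> [7 4 6 1 7]
6. fire a4 -> [7 4 6 2 6]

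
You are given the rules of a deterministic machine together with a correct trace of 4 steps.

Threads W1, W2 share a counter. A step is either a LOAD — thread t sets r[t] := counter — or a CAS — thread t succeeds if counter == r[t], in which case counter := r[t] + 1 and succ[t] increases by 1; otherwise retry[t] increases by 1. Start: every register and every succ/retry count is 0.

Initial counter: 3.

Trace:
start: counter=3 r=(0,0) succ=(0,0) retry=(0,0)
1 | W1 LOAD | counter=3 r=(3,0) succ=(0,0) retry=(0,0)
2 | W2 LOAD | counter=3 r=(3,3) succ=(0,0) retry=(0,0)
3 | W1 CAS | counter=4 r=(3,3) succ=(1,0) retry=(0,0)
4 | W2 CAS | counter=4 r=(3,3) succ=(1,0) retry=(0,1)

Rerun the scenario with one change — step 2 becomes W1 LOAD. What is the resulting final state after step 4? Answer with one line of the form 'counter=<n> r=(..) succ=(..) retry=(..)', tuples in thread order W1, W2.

counter=4 r=(3,0) succ=(1,0) retry=(0,1)

(re-executing from step 2 with the substitution; state before step 2: counter=3 r=(3,0) succ=(0,0) retry=(0,0))
2 | W1 LOAD | counter=3 r=(3,0) succ=(0,0) retry=(0,0)
3 | W1 CAS | counter=4 r=(3,0) succ=(1,0) retry=(0,0)
4 | W2 CAS | counter=4 r=(3,0) succ=(1,0) retry=(0,1)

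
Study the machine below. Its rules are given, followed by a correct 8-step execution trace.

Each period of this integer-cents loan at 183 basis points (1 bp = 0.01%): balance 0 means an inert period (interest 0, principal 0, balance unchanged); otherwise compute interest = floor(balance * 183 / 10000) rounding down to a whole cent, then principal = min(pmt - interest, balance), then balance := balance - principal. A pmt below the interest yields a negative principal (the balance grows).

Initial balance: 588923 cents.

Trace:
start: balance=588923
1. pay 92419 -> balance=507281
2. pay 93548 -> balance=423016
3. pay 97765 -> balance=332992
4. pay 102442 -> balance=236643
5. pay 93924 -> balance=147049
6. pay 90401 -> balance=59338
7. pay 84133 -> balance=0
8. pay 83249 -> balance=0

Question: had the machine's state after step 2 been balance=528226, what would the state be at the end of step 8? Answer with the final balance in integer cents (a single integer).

state after step 2 := balance=528226
3. pay 97765 -> balance=440127
4. pay 102442 -> balance=345739
5. pay 93924 -> balance=258142
6. pay 90401 -> balance=172464
7. pay 84133 -> balance=91487
8. pay 83249 -> balance=9912

9912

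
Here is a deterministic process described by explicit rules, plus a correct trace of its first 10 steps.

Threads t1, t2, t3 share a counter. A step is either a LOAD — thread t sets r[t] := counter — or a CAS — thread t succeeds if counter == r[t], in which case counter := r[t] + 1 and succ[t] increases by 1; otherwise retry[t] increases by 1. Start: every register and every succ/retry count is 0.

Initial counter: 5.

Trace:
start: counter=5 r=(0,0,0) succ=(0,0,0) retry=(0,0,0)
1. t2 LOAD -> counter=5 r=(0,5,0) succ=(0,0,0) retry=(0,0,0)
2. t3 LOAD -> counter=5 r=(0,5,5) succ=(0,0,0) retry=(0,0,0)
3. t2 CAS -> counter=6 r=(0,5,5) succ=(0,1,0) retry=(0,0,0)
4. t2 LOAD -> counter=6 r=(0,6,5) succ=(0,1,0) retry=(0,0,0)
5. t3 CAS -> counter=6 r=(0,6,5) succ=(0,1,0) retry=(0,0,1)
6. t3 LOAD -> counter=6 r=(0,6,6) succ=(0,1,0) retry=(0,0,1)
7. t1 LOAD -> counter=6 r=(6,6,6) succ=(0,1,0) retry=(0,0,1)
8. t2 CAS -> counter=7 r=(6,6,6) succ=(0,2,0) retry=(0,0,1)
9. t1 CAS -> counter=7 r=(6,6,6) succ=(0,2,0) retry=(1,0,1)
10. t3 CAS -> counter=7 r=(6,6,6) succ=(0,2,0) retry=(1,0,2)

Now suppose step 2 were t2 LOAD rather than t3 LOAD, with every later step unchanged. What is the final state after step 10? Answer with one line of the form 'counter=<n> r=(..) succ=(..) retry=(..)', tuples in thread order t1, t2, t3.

counter=7 r=(6,6,6) succ=(0,2,0) retry=(1,0,2)

(re-executing from step 2 with the substitution; state before step 2: counter=5 r=(0,5,0) succ=(0,0,0) retry=(0,0,0))
2. t2 LOAD -> counter=5 r=(0,5,0) succ=(0,0,0) retry=(0,0,0)
3. t2 CAS -> counter=6 r=(0,5,0) succ=(0,1,0) retry=(0,0,0)
4. t2 LOAD -> counter=6 r=(0,6,0) succ=(0,1,0) retry=(0,0,0)
5. t3 CAS -> counter=6 r=(0,6,0) succ=(0,1,0) retry=(0,0,1)
6. t3 LOAD -> counter=6 r=(0,6,6) succ=(0,1,0) retry=(0,0,1)
7. t1 LOAD -> counter=6 r=(6,6,6) succ=(0,1,0) retry=(0,0,1)
8. t2 CAS -> counter=7 r=(6,6,6) succ=(0,2,0) retry=(0,0,1)
9. t1 CAS -> counter=7 r=(6,6,6) succ=(0,2,0) retry=(1,0,1)
10. t3 CAS -> counter=7 r=(6,6,6) succ=(0,2,0) retry=(1,0,2)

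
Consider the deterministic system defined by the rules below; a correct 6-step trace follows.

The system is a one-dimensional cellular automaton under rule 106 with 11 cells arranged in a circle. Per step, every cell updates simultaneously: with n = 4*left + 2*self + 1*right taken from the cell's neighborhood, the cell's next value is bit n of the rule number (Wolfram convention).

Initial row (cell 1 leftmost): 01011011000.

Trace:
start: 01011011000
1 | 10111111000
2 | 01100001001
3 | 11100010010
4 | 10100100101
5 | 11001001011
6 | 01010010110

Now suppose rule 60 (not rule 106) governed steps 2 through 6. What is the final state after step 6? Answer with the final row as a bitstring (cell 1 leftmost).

10101110100

(re-executing steps 2..6 under rule 60; state before step 2: 10111111000)
2 | 11100000100
3 | 10010000110
4 | 11011000101
5 | 00110100111
6 | 10101110100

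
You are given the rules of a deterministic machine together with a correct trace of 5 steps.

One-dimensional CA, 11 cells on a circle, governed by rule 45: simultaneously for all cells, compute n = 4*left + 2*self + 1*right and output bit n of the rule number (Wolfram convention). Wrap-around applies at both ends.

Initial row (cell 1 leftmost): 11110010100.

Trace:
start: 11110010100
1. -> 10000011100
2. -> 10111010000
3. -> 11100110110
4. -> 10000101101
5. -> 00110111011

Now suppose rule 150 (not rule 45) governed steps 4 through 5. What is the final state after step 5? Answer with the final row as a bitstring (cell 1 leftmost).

11000100000

(re-executing steps 4..5 under rule 150; state before step 4: 11100110110)
4. -> 01011000000
5. -> 11000100000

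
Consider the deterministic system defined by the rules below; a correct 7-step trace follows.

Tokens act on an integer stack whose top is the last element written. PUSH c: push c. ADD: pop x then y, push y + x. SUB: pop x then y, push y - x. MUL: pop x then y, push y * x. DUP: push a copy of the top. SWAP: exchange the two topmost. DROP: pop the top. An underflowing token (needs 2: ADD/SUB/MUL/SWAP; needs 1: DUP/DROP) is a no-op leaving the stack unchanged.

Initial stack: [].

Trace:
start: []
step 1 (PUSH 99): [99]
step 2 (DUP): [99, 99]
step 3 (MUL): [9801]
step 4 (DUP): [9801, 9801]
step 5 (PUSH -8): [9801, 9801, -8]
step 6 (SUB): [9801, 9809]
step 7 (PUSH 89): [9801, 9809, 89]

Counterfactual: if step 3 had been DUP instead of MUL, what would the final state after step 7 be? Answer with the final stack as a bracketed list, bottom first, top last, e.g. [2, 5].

[99, 99, 99, 107, 89]

(re-executing from step 3 with the substitution; state before step 3: [99, 99])
step 3 (DUP): [99, 99, 99]
step 4 (DUP): [99, 99, 99, 99]
step 5 (PUSH -8): [99, 99, 99, 99, -8]
step 6 (SUB): [99, 99, 99, 107]
step 7 (PUSH 89): [99, 99, 99, 107, 89]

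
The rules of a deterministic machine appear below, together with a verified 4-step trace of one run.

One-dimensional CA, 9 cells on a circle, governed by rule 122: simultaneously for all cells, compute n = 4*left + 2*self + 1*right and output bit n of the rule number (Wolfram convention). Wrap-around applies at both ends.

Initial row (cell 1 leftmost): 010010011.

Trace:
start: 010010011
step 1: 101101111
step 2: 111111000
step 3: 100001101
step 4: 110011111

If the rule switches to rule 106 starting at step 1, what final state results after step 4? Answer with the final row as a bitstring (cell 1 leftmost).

100110110

(re-executing steps 1..4 under rule 106; state before step 1: 010010011)
step 1: 100100111
step 2: 101001100
step 3: 010011101
step 4: 100110110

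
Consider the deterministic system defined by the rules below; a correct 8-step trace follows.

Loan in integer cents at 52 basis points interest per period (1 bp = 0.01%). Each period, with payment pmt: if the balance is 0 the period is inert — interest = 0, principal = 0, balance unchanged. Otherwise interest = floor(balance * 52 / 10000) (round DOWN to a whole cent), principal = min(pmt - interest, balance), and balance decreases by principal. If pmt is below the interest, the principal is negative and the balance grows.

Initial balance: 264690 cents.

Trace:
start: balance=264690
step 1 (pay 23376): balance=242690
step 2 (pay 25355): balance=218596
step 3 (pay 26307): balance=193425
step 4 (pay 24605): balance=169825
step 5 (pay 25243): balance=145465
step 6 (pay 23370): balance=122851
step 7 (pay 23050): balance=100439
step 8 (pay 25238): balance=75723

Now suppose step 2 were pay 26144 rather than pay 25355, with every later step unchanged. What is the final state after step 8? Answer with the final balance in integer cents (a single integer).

(re-executing from step 2 with the substitution; state before step 2: balance=242690)
step 2 (pay 26144): balance=217807
step 3 (pay 26307): balance=192632
step 4 (pay 24605): balance=169028
step 5 (pay 25243): balance=144663
step 6 (pay 23370): balance=122045
step 7 (pay 23050): balance=99629
step 8 (pay 25238): balance=74909

74909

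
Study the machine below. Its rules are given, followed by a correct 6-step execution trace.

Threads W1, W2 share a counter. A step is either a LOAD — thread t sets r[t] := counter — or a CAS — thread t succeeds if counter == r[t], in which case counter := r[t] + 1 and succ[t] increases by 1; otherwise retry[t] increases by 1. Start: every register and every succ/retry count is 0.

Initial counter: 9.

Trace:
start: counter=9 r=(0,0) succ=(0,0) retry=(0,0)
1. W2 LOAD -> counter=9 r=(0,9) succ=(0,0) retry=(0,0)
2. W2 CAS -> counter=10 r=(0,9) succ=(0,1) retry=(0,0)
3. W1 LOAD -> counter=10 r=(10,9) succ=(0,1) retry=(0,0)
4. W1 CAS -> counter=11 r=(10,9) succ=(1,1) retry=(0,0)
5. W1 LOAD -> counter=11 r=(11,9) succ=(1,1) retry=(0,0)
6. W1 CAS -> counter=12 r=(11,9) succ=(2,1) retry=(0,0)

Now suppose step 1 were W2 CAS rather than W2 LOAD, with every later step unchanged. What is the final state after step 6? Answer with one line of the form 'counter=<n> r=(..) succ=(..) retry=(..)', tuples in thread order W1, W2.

counter=11 r=(10,0) succ=(2,0) retry=(0,2)

(re-executing from step 1 with the substitution; state before step 1: counter=9 r=(0,0) succ=(0,0) retry=(0,0))
1. W2 CAS -> counter=9 r=(0,0) succ=(0,0) retry=(0,1)
2. W2 CAS -> counter=9 r=(0,0) succ=(0,0) retry=(0,2)
3. W1 LOAD -> counter=9 r=(9,0) succ=(0,0) retry=(0,2)
4. W1 CAS -> counter=10 r=(9,0) succ=(1,0) retry=(0,2)
5. W1 LOAD -> counter=10 r=(10,0) succ=(1,0) retry=(0,2)
6. W1 CAS -> counter=11 r=(10,0) succ=(2,0) retry=(0,2)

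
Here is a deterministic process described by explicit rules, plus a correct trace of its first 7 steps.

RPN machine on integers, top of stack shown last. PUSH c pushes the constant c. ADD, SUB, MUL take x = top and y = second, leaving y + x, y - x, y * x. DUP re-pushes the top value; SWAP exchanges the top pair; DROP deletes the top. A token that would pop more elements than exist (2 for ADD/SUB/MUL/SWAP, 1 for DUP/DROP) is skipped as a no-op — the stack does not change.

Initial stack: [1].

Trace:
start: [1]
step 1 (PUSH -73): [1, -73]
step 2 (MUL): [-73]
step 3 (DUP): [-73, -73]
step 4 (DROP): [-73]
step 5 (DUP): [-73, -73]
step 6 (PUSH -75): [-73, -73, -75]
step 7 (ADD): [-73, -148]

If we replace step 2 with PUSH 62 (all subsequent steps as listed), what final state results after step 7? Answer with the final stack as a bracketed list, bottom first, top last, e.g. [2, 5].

[1, -73, 62, -13]

(re-executing from step 2 with the substitution; state before step 2: [1, -73])
step 2 (PUSH 62): [1, -73, 62]
step 3 (DUP): [1, -73, 62, 62]
step 4 (DROP): [1, -73, 62]
step 5 (DUP): [1, -73, 62, 62]
step 6 (PUSH -75): [1, -73, 62, 62, -75]
step 7 (ADD): [1, -73, 62, -13]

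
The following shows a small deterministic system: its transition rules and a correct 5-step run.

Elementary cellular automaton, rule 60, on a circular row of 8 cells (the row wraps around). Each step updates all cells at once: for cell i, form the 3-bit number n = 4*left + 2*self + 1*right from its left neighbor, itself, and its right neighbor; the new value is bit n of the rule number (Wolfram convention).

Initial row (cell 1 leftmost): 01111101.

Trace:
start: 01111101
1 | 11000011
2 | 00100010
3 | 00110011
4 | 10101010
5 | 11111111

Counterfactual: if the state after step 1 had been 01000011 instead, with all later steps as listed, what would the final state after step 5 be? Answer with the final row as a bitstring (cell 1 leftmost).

state after step 1 := 01000011
2 | 11100010
3 | 10010011
4 | 01011010
5 | 01110111

01110111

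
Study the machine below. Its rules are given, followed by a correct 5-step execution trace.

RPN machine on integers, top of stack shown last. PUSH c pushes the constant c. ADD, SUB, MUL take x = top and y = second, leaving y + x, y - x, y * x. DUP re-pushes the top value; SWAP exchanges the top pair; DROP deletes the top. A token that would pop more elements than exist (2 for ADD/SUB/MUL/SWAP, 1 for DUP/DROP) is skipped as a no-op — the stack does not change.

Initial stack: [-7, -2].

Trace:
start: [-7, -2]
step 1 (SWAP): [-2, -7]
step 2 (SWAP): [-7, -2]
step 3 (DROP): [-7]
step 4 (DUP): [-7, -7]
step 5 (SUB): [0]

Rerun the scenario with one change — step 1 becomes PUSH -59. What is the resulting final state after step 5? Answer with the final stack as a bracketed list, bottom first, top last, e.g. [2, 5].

(re-executing from step 1 with the substitution; state before step 1: [-7, -2])
step 1 (PUSH -59): [-7, -2, -59]
step 2 (SWAP): [-7, -59, -2]
step 3 (DROP): [-7, -59]
step 4 (DUP): [-7, -59, -59]
step 5 (SUB): [-7, 0]

[-7, 0]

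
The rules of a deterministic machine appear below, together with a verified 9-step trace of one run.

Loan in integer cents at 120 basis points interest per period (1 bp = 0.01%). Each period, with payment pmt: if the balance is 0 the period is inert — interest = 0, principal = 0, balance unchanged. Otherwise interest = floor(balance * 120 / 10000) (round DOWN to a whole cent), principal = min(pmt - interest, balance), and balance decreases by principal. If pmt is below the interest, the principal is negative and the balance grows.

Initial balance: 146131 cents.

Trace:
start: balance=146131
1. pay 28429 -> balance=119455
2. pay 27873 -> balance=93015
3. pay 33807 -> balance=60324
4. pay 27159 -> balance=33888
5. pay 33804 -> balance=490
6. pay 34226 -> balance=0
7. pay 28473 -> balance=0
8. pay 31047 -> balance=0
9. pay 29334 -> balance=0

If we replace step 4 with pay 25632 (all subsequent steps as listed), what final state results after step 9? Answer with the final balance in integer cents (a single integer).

0

(re-executing from step 4 with the substitution; state before step 4: balance=60324)
4. pay 25632 -> balance=35415
5. pay 33804 -> balance=2035
6. pay 34226 -> balance=0
7. pay 28473 -> balance=0
8. pay 31047 -> balance=0
9. pay 29334 -> balance=0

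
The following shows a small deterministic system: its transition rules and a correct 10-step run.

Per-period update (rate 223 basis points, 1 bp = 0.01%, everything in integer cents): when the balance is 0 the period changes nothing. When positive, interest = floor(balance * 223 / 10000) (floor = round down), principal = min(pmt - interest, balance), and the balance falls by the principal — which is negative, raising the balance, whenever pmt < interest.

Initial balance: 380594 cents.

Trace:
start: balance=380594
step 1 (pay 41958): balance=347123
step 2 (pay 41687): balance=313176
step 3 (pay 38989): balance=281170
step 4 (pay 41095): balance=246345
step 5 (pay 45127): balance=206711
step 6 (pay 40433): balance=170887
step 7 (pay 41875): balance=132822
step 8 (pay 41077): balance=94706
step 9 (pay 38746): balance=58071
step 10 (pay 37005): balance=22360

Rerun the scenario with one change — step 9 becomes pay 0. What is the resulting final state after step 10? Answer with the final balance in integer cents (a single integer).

(re-executing from step 9 with the substitution; state before step 9: balance=94706)
step 9 (pay 0): balance=96817
step 10 (pay 37005): balance=61971

61971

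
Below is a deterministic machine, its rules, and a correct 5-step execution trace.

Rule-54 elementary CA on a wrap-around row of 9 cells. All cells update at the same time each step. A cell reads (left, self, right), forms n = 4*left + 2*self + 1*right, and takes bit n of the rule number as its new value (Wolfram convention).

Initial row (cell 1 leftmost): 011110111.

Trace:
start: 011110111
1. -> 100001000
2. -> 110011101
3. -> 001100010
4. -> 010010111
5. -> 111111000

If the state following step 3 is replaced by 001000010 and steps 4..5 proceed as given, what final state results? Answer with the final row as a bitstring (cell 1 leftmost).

state after step 3 := 001000010
4. -> 011100111
5. -> 100011000

100011000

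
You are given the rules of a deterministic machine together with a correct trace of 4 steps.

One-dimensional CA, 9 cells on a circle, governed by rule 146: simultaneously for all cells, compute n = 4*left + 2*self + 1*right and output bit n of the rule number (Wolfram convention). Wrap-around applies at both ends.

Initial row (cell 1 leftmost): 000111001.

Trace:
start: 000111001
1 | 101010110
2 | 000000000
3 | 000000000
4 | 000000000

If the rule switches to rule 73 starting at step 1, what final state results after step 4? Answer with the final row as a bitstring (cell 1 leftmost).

010001011

(re-executing steps 1..4 under rule 73; state before step 1: 000111001)
1 | 010101000
2 | 000000011
3 | 011111011
4 | 010001011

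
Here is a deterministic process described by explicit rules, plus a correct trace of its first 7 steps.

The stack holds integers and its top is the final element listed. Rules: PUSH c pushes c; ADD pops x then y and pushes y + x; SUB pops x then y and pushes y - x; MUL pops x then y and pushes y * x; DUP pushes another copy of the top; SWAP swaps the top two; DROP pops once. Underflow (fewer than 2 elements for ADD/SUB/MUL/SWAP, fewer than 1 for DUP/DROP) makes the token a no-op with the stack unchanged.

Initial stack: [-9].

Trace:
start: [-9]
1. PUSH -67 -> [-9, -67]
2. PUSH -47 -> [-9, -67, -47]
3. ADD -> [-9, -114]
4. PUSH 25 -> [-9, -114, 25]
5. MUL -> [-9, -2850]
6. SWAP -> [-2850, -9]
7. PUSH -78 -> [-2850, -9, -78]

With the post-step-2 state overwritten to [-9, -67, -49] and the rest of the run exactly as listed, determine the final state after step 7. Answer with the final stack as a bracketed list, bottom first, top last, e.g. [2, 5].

[-2900, -9, -78]

state after step 2 := [-9, -67, -49]
3. ADD -> [-9, -116]
4. PUSH 25 -> [-9, -116, 25]
5. MUL -> [-9, -2900]
6. SWAP -> [-2900, -9]
7. PUSH -78 -> [-2900, -9, -78]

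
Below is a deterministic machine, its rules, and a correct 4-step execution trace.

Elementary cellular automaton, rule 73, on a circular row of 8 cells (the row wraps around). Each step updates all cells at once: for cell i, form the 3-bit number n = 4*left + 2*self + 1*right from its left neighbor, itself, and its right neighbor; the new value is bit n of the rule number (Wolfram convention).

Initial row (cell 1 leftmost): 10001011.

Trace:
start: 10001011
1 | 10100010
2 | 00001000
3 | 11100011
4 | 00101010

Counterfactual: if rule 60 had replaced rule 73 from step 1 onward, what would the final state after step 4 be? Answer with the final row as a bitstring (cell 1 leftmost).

(re-executing steps 1..4 under rule 60; state before step 1: 10001011)
1 | 01001110
2 | 01101001
3 | 11011101
4 | 00110011

00110011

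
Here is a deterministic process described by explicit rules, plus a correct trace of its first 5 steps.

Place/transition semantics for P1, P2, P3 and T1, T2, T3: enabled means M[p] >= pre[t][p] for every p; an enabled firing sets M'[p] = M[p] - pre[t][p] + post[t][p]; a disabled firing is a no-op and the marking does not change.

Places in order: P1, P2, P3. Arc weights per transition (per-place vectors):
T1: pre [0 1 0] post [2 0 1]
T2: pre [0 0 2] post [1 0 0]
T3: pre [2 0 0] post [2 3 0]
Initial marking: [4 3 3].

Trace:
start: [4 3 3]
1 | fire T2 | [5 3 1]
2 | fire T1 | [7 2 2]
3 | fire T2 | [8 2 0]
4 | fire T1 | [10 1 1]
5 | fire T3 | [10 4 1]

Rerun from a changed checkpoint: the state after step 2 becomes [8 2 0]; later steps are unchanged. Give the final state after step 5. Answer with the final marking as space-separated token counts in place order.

state after step 2 := [8 2 0]
3 | fire T2 | [8 2 0]
4 | fire T1 | [10 1 1]
5 | fire T3 | [10 4 1]

10 4 1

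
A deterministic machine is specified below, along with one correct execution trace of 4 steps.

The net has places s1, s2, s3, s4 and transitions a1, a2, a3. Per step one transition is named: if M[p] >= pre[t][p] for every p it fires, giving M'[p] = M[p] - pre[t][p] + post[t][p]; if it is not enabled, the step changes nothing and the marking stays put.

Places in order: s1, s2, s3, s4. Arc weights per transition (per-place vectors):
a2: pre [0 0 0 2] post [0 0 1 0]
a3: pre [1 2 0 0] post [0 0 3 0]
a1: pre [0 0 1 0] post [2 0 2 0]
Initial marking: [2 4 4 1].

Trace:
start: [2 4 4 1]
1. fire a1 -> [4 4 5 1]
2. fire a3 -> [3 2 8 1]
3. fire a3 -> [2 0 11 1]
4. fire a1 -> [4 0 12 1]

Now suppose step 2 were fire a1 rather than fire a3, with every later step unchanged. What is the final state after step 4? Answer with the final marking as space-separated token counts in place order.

(re-executing from step 2 with the substitution; state before step 2: [4 4 5 1])
2. fire a1 -> [6 4 6 1]
3. fire a3 -> [5 2 9 1]
4. fire a1 -> [7 2 10 1]

7 2 10 1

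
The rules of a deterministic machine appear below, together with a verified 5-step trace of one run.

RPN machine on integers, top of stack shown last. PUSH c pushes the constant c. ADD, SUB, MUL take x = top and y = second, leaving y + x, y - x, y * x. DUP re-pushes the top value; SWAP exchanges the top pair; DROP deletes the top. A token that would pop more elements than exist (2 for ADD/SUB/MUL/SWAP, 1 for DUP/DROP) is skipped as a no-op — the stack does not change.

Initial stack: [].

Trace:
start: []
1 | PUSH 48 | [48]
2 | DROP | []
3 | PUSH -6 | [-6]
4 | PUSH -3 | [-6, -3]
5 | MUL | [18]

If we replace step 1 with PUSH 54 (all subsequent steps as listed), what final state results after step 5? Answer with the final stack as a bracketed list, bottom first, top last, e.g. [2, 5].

(re-executing from step 1 with the substitution; state before step 1: [])
1 | PUSH 54 | [54]
2 | DROP | []
3 | PUSH -6 | [-6]
4 | PUSH -3 | [-6, -3]
5 | MUL | [18]

[18]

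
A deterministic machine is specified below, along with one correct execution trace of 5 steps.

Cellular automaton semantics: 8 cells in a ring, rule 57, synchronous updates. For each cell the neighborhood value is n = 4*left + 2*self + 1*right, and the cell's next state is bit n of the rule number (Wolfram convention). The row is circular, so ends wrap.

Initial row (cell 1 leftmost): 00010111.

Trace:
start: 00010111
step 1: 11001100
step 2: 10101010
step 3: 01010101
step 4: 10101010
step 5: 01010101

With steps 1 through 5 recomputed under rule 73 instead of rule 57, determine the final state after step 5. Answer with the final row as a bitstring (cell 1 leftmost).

00000001

(re-executing steps 1..5 under rule 73; state before step 1: 00010111)
step 1: 01000101
step 2: 00010000
step 3: 11000111
step 4: 01010100
step 5: 00000001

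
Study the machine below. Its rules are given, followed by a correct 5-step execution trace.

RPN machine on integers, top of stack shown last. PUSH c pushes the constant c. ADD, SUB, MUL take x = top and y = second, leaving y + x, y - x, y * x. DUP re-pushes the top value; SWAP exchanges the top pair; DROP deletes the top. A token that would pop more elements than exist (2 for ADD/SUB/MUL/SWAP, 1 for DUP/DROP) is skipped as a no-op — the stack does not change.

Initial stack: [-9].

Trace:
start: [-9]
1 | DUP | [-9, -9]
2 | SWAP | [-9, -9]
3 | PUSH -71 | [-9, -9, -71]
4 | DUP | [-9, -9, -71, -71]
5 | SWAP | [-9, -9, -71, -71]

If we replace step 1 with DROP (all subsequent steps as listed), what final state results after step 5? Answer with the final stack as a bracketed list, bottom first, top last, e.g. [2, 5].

(re-executing from step 1 with the substitution; state before step 1: [-9])
1 | DROP | []
2 | SWAP | []
3 | PUSH -71 | [-71]
4 | DUP | [-71, -71]
5 | SWAP | [-71, -71]

[-71, -71]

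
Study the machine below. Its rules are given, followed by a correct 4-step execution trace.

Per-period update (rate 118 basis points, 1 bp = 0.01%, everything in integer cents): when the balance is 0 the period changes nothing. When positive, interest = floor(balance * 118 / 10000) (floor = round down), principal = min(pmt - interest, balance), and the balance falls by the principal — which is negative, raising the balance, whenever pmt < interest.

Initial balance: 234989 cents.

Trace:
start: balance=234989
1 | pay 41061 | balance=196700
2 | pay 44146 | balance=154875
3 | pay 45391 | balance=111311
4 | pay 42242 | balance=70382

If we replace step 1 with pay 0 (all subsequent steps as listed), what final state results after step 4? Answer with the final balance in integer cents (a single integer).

(re-executing from step 1 with the substitution; state before step 1: balance=234989)
1 | pay 0 | balance=237761
2 | pay 44146 | balance=196420
3 | pay 45391 | balance=153346
4 | pay 42242 | balance=112913

112913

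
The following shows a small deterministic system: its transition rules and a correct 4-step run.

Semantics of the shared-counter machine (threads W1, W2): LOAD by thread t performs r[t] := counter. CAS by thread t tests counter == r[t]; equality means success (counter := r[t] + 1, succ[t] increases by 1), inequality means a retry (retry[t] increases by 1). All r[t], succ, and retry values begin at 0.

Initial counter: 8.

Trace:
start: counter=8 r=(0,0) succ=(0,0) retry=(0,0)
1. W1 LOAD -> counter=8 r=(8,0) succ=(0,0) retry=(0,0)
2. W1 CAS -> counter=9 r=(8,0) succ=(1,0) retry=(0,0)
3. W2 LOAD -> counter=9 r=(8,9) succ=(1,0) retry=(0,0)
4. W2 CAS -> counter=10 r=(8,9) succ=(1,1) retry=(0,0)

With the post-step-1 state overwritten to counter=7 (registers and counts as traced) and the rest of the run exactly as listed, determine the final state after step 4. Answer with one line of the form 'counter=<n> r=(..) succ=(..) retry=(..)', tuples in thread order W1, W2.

state after step 1 := counter=7 r=(8,0) succ=(0,0) retry=(0,0)
2. W1 CAS -> counter=7 r=(8,0) succ=(0,0) retry=(1,0)
3. W2 LOAD -> counter=7 r=(8,7) succ=(0,0) retry=(1,0)
4. W2 CAS -> counter=8 r=(8,7) succ=(0,1) retry=(1,0)

counter=8 r=(8,7) succ=(0,1) retry=(1,0)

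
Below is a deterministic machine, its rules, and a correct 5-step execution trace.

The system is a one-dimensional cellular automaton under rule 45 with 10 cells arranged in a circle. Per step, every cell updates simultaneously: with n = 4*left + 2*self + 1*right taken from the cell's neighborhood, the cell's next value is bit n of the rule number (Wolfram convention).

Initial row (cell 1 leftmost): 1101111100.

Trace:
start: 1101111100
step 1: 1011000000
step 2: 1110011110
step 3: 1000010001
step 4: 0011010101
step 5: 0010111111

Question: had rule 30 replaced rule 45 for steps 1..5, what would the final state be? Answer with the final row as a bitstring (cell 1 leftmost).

(re-executing steps 1..5 under rule 30; state before step 1: 1101111100)
step 1: 1001000011
step 2: 0111100110
step 3: 1100011101
step 4: 0010110001
step 5: 1110101011

1110101011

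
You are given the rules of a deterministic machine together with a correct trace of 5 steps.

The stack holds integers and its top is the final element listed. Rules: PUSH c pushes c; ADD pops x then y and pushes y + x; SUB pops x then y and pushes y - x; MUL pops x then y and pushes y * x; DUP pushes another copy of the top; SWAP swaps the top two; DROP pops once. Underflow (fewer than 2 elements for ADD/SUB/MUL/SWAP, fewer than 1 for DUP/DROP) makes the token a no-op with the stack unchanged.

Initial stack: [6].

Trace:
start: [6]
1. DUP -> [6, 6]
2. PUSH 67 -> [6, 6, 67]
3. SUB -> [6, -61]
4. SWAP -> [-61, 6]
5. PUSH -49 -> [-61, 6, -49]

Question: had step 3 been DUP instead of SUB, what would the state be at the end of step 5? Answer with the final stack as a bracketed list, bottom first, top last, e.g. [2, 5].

[6, 6, 67, 67, -49]

(re-executing from step 3 with the substitution; state before step 3: [6, 6, 67])
3. DUP -> [6, 6, 67, 67]
4. SWAP -> [6, 6, 67, 67]
5. PUSH -49 -> [6, 6, 67, 67, -49]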